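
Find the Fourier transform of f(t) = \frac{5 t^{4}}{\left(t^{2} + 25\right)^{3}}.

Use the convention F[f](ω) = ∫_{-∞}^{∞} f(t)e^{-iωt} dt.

F(ω) = \frac{\pi \left(25 \omega^{2} - 25 \left|{\omega}\right| + 3\right) e^{- 5 \left|{\omega}\right|}}{8}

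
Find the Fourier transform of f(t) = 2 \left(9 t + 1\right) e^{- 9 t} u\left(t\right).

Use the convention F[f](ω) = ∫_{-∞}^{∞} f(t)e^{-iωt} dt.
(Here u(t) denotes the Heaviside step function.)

F(ω) = \frac{2 \left(- i \omega - 18\right)}{\omega^{2} - 18 i \omega - 81}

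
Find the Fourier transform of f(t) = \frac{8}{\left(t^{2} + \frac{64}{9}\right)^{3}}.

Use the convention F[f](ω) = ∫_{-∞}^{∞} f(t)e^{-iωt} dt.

F(ω) = \frac{27 \pi \left(64 \omega^{2} + 72 \left|{\omega}\right| + 27\right) e^{- \frac{8 \left|{\omega}\right|}{3}}}{32768}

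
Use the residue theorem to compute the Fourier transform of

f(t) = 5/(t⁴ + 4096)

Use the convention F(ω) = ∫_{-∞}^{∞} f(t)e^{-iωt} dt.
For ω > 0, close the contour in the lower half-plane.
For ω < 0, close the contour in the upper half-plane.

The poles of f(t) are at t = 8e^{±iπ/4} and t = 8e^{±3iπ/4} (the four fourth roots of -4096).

Let g(z) = f(z)e^{-iωz}; for large |z| the factor e^{-iωz} decays in the lower half-plane when ω > 0 and in the upper half-plane when ω < 0.

Case ω > 0 (lower half-plane, clockwise contour ⇒ F(ω) = -2πi·ΣRes):
  Res_{z = - 4 \sqrt{2} - 4 \sqrt{2} i} g(z) = \frac{5 \sqrt{2} i \left(1 - i\right) e^{4 \sqrt{2} \omega \left(-1 + i\right)}}{4096}
  Res_{z = 4 \sqrt{2} - 4 \sqrt{2} i} g(z) = \frac{5 \sqrt{2} i \left(1 + i\right) e^{- 4 \sqrt{2} \omega \left(1 + i\right)}}{4096}
  F(ω) = -2πi·ΣRes = \frac{5 \sqrt{2} \pi \left(1 - i\right) \left(e^{8 \sqrt{2} i \omega} + i\right) e^{- 4 \sqrt{2} \omega \left(1 + i\right)}}{2048} = \frac{5 \sqrt{2} \pi \left(\sin{\left(4 \sqrt{2} \omega \right)} + \cos{\left(4 \sqrt{2} \omega \right)}\right) e^{- 4 \sqrt{2} \omega}}{1024}

Case ω < 0 (upper half-plane, counterclockwise contour ⇒ F(ω) = +2πi·ΣRes):
  Res_{z = 4 \sqrt{2} + 4 \sqrt{2} i} g(z) = \frac{5 \sqrt{2} i \left(-1 + i\right) e^{4 \sqrt{2} \omega \left(1 - i\right)}}{4096}
  Res_{z = - 4 \sqrt{2} + 4 \sqrt{2} i} g(z) = \frac{5 \sqrt{2} \left(1 - i\right) e^{4 \sqrt{2} \omega \left(1 + i\right)}}{4096}
  F(ω) = 2πi·ΣRes = - \frac{5 \sqrt{2} i \pi \left(i \left(1 - i\right) e^{4 \sqrt{2} \omega \left(1 - i\right)} - \left(1 - i\right) e^{4 \sqrt{2} \omega \left(1 + i\right)}\right)}{2048} = \frac{5 \sqrt{2} \pi \left(- \sin{\left(4 \sqrt{2} \omega \right)} + \cos{\left(4 \sqrt{2} \omega \right)}\right) e^{4 \sqrt{2} \omega}}{1024}

Both cases combine into a single formula in |ω|:

F(ω) = \frac{5 \sqrt{2} \pi \left(\sin{\left(4 \sqrt{2} \left|{\omega}\right| \right)} + \cos{\left(4 \sqrt{2} \left|{\omega}\right| \right)}\right) e^{- 4 \sqrt{2} \left|{\omega}\right|}}{1024}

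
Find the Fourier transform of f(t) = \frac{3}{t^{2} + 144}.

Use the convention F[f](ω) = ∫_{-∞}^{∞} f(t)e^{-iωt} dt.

F(ω) = \frac{\pi e^{- 12 \left|{\omega}\right|}}{4}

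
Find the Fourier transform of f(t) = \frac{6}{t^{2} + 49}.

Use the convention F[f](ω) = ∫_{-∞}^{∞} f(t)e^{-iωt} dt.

F(ω) = \frac{6 \pi e^{- 7 \left|{\omega}\right|}}{7}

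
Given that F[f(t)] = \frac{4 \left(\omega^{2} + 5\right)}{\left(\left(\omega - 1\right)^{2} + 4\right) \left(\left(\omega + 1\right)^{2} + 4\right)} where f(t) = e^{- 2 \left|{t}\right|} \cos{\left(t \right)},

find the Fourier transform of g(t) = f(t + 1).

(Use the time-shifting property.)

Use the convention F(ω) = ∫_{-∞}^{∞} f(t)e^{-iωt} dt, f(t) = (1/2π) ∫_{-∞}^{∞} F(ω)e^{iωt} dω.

F[g](ω) = \frac{4 \left(\omega^{2} + 5\right) e^{i \omega}}{\omega^{4} + 6 \omega^{2} + 25}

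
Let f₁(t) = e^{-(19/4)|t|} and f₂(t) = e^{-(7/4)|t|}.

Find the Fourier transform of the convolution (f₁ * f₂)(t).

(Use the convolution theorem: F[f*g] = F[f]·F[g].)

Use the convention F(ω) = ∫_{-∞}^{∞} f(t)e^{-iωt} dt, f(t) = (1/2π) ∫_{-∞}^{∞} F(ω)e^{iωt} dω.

F[f₁*f₂](ω) = \frac{8512}{256 \omega^{4} + 6560 \omega^{2} + 17689}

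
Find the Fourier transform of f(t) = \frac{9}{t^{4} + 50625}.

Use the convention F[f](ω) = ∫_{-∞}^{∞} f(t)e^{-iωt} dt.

F(ω) = \frac{\pi e^{- \frac{15 \sqrt{2} \left|{\omega}\right|}{2}} \sin{\left(\frac{15 \sqrt{2} \left|{\omega}\right|}{2} + \frac{\pi}{4} \right)}}{375}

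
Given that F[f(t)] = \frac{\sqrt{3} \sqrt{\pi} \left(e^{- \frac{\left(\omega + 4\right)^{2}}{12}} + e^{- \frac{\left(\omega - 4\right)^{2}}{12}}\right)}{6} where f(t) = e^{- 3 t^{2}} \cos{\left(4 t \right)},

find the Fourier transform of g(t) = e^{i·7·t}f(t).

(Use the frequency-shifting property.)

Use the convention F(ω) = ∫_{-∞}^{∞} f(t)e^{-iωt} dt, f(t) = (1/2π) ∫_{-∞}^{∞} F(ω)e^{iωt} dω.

F[g](ω) = \frac{\sqrt{3} \sqrt{\pi} e^{- \frac{\left(\omega - 3\right)^{2}}{12}}}{6} + \frac{\sqrt{3} \sqrt{\pi} e^{- \frac{\left(\omega - 11\right)^{2}}{12}}}{6}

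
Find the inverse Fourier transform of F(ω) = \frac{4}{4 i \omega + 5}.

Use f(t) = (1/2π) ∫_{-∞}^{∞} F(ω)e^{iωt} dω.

f(t) = e^{- \frac{5 t}{4}} u\left(t\right)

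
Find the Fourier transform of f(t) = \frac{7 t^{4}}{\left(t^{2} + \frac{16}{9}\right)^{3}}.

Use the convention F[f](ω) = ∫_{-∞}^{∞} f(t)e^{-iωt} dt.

F(ω) = \frac{7 \pi \left(16 \omega^{2} - 60 \left|{\omega}\right| + 27\right) e^{- \frac{4 \left|{\omega}\right|}{3}}}{96}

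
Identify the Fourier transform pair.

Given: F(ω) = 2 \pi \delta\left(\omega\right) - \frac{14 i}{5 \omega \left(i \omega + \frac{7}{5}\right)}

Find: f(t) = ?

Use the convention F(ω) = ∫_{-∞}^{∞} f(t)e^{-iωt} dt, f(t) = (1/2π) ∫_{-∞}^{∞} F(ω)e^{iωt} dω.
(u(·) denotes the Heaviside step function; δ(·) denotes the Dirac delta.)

f(t) = 2 \left(1 - e^{- \frac{7 t}{5}}\right) u\left(t\right)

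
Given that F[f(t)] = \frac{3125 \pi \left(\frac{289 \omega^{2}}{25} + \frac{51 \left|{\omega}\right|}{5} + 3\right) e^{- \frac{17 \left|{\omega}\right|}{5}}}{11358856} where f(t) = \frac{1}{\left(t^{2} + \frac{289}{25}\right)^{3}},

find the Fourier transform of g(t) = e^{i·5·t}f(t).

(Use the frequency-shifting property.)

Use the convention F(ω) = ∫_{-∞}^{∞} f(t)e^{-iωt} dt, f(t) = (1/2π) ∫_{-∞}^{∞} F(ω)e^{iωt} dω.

F[g](ω) = \frac{125 \pi \left(289 \left(\omega - 5\right)^{2} + 255 \left|{\omega - 5}\right| + 75\right) e^{- \frac{17 \left|{\omega - 5}\right|}{5}}}{11358856}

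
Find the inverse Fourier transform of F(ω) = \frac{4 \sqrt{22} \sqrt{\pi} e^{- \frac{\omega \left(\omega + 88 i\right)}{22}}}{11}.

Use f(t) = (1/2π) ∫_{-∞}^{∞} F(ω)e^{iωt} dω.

f(t) = 4 e^{- \frac{11 \left(t - 4\right)^{2}}{2}}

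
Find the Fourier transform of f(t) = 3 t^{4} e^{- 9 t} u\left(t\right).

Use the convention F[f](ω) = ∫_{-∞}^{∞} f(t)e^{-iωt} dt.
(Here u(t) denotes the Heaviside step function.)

F(ω) = \frac{72}{\left(i \omega + 9\right)^{5}}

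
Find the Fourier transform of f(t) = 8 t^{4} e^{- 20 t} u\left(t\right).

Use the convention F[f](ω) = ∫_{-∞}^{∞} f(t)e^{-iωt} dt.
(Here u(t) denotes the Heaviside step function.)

F(ω) = \frac{192}{\left(i \omega + 20\right)^{5}}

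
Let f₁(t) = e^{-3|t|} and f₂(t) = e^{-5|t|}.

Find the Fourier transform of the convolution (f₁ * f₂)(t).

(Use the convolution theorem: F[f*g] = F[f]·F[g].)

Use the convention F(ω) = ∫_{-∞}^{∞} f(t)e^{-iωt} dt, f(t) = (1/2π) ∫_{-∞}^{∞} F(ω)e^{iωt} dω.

F[f₁*f₂](ω) = \frac{60}{\left(\omega^{2} + 9\right) \left(\omega^{2} + 25\right)}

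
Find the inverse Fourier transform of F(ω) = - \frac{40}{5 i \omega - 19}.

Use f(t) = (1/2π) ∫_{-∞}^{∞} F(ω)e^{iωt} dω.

f(t) = 8 e^{\frac{19 t}{5}} u\left(- t\right)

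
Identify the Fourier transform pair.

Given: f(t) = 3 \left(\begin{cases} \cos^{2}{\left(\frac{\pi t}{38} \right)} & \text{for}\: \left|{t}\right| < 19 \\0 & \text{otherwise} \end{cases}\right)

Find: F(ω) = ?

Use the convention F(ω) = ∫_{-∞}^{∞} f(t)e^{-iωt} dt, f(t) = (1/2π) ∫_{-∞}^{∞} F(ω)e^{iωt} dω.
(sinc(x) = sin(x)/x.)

F(ω) = - \frac{57 \pi^{2} \operatorname{sinc}{\left(19 \omega \right)}}{361 \omega^{2} - \pi^{2}}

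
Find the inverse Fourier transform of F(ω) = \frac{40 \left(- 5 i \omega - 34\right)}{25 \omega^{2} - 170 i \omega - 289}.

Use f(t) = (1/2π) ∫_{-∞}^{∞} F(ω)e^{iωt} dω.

f(t) = 8 \left(\frac{17 t}{5} + 1\right) e^{- \frac{17 t}{5}} u\left(t\right)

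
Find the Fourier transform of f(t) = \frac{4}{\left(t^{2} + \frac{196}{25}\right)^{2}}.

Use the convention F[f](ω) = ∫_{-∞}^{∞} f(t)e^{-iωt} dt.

F(ω) = \frac{25 \pi \left(14 \left|{\omega}\right| + 5\right) e^{- \frac{14 \left|{\omega}\right|}{5}}}{1372}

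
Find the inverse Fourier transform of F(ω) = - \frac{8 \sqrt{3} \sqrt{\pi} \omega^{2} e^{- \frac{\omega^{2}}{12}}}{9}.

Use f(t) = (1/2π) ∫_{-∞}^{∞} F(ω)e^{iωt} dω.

f(t) = 8 \left(12 t^{2} - 2\right) e^{- 3 t^{2}}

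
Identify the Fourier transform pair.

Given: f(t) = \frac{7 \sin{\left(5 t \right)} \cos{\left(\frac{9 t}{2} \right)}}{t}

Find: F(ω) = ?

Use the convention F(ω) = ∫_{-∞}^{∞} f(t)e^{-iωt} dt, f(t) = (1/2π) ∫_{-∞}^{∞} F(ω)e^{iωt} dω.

F(ω) = \begin{cases} 7 \pi & \text{for}\: \omega > - \frac{1}{2} \wedge \omega < \frac{1}{2} \\\frac{7 \pi}{2} & \text{for}\: \omega > - \frac{19}{2} \wedge \omega < \frac{19}{2} \\0 & \text{otherwise} \end{cases}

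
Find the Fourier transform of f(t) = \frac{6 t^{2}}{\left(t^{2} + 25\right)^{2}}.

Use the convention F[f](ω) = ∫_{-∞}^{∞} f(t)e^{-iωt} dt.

F(ω) = \frac{3 \pi \left(1 - 5 \left|{\omega}\right|\right) e^{- 5 \left|{\omega}\right|}}{5}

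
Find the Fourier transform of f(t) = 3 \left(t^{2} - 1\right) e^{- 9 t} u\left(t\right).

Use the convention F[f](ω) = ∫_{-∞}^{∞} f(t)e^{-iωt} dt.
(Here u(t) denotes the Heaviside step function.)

F(ω) = \frac{3 \left(2 i \omega - \left(i \omega + 9\right)^{3} + 18\right)}{\left(i \omega + 9\right)^{4}}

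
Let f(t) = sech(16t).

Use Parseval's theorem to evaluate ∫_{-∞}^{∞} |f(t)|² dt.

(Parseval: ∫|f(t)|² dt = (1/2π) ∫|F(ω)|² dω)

∫|f(t)|² dt = \frac{1}{8}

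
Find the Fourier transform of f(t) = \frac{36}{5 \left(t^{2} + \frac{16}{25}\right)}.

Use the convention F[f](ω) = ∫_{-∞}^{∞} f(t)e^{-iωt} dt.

F(ω) = 9 \pi e^{- \frac{4 \left|{\omega}\right|}{5}}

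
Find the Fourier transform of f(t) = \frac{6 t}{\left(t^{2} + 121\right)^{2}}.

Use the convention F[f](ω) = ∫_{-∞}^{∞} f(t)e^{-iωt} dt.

F(ω) = - \frac{3 i \pi \omega e^{- 11 \left|{\omega}\right|}}{11}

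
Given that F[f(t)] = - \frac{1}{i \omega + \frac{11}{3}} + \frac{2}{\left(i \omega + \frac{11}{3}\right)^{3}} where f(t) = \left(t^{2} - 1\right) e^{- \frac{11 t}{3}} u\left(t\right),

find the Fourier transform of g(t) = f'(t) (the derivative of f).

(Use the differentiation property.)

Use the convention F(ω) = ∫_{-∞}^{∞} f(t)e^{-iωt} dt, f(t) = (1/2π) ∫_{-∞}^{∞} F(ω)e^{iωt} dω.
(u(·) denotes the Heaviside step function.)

F[g](ω) = \frac{3 i \omega \left(54 i \omega - \left(3 i \omega + 11\right)^{3} + 198\right)}{\left(3 i \omega + 11\right)^{4}}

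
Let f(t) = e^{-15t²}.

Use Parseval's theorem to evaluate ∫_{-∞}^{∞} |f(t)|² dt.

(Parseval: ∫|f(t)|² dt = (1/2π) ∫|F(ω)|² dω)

∫|f(t)|² dt = \frac{\sqrt{30} \sqrt{\pi}}{30}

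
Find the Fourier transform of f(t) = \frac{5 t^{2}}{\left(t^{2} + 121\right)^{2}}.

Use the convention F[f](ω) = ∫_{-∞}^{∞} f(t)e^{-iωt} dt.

F(ω) = \frac{5 \pi \left(1 - 11 \left|{\omega}\right|\right) e^{- 11 \left|{\omega}\right|}}{22}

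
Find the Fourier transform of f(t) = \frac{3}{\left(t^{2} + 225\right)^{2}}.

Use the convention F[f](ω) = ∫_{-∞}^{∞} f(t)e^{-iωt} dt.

F(ω) = \frac{\pi \left(15 \left|{\omega}\right| + 1\right) e^{- 15 \left|{\omega}\right|}}{2250}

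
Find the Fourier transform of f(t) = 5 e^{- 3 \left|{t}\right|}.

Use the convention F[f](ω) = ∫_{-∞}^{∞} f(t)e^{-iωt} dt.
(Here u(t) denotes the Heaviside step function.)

F(ω) = \frac{30}{\omega^{2} + 9}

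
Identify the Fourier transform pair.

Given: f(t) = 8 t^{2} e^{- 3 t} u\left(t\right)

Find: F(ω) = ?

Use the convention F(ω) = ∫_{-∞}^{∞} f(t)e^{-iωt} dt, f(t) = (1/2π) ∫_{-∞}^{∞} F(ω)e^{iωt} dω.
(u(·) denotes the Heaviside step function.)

F(ω) = \frac{16}{\left(i \omega + 3\right)^{3}}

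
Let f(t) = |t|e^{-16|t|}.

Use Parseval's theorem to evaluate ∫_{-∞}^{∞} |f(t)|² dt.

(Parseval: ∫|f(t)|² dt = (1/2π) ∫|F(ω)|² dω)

∫|f(t)|² dt = \frac{1}{8192}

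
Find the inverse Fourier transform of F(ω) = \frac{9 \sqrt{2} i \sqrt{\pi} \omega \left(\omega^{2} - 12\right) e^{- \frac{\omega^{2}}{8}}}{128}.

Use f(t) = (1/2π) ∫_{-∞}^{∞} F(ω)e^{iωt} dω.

f(t) = 9 t^{3} e^{- 2 t^{2}}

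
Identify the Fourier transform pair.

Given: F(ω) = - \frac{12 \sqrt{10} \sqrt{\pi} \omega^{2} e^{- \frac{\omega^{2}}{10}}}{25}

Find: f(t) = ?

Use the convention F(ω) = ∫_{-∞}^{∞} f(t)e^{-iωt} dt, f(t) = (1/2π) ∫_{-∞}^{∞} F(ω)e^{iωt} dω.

f(t) = 6 \left(10 t^{2} - 2\right) e^{- \frac{5 t^{2}}{2}}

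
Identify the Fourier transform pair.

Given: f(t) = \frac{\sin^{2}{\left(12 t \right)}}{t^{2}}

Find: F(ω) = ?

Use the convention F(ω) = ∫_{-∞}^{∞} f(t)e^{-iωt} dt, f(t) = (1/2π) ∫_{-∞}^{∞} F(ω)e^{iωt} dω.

F(ω) = \begin{cases} \frac{\pi \left(24 - \left|{\omega}\right|\right)}{2} & \text{for}\: \omega > -24 \wedge \omega < 24 \\0 & \text{otherwise} \end{cases}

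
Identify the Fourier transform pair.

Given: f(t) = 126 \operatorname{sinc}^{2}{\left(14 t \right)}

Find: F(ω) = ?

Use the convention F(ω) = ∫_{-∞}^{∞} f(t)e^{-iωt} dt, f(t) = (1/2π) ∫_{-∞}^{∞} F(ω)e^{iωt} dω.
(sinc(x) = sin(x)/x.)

F(ω) = \begin{cases} \frac{9 \pi \left(28 - \left|{\omega}\right|\right)}{28} & \text{for}\: \omega > -28 \wedge \omega < 28 \\0 & \text{otherwise} \end{cases}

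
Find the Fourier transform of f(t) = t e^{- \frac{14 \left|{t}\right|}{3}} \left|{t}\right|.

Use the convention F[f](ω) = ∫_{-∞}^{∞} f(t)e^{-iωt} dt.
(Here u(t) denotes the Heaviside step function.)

F(ω) = \frac{972 i \omega \left(3 \omega^{2} - 196\right)}{\left(9 \omega^{2} + 196\right)^{3}}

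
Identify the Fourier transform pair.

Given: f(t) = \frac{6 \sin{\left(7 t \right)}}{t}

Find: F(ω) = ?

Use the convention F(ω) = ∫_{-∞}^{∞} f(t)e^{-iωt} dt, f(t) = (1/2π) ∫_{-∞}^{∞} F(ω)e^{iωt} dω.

F(ω) = \begin{cases} 6 \pi & \text{for}\: \omega > -7 \wedge \omega < 7 \\0 & \text{otherwise} \end{cases}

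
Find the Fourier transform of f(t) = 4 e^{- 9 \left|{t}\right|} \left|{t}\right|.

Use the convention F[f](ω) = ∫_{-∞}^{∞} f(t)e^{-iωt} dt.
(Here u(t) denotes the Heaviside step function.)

F(ω) = \frac{8 \left(81 - \omega^{2}\right)}{\left(\omega^{2} + 81\right)^{2}}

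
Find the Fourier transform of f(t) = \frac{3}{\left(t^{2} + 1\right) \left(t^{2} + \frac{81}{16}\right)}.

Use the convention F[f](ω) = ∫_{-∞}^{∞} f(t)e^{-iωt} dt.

F(ω) = \frac{48 \pi e^{- \left|{\omega}\right|}}{65} - \frac{64 \pi e^{- \frac{9 \left|{\omega}\right|}{4}}}{195}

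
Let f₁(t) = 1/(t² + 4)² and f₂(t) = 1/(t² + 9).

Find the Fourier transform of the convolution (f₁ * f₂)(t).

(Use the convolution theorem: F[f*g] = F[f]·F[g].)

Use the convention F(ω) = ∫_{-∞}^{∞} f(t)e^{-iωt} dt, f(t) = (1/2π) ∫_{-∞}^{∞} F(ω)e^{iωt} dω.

F[f₁*f₂](ω) = \frac{\pi^{2} \left(2 \left|{\omega}\right| + 1\right) e^{- 5 \left|{\omega}\right|}}{48}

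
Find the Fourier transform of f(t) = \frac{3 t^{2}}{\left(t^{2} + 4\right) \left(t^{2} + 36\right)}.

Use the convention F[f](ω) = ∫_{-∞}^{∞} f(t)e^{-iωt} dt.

F(ω) = \frac{3 \pi \left(3 - e^{4 \left|{\omega}\right|}\right) e^{- 6 \left|{\omega}\right|}}{16}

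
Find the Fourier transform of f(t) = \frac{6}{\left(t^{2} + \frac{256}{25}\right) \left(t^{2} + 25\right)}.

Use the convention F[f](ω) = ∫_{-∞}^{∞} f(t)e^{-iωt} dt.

F(ω) = - \frac{10 \pi e^{- 5 \left|{\omega}\right|}}{123} + \frac{125 \pi e^{- \frac{16 \left|{\omega}\right|}{5}}}{984}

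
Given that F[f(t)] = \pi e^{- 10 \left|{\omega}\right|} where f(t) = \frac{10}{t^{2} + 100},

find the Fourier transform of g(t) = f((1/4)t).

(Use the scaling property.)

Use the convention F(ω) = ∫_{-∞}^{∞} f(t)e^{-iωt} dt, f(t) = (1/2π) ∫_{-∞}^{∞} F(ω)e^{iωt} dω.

F[g](ω) = 4 \pi e^{- 40 \left|{\omega}\right|}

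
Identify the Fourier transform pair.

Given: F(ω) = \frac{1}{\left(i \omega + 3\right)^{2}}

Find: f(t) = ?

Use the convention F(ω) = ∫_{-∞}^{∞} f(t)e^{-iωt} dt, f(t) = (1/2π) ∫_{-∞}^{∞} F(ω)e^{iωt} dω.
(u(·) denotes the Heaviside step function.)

f(t) = t e^{- 3 t} u\left(t\right)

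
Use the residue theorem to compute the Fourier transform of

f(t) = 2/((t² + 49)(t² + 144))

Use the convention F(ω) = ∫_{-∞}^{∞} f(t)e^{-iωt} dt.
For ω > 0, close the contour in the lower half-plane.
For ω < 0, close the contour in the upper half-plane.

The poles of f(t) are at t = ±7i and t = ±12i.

Let g(z) = f(z)e^{-iωz}; for large |z| the factor e^{-iωz} decays in the lower half-plane when ω > 0 and in the upper half-plane when ω < 0.

Case ω > 0 (lower half-plane, clockwise contour ⇒ F(ω) = -2πi·ΣRes):
  Res_{z = - 7 i} g(z) = \frac{i e^{- 7 \omega}}{665}
  Res_{z = - 12 i} g(z) = - \frac{i e^{- 12 \omega}}{1140}
  F(ω) = -2πi·ΣRes = \frac{\pi \left(12 e^{5 \omega} - 7\right) e^{- 12 \omega}}{3990}

Case ω < 0 (upper half-plane, counterclockwise contour ⇒ F(ω) = +2πi·ΣRes):
  Res_{z = 7 i} g(z) = - \frac{i e^{7 \omega}}{665}
  Res_{z = 12 i} g(z) = \frac{i e^{12 \omega}}{1140}
  F(ω) = 2πi·ΣRes = \frac{\pi \left(12 - 7 e^{5 \omega}\right) e^{7 \omega}}{3990}

Both cases combine into a single formula in |ω|:

F(ω) = \frac{\pi \left(12 e^{5 \left|{\omega}\right|} - 7\right) e^{- 12 \left|{\omega}\right|}}{3990}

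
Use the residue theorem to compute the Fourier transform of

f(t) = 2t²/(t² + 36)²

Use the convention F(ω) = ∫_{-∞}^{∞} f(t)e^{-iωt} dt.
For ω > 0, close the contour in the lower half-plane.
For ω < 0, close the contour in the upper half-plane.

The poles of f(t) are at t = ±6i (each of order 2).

Let g(z) = f(z)e^{-iωz}; for large |z| the factor e^{-iωz} decays in the lower half-plane when ω > 0 and in the upper half-plane when ω < 0.

Case ω > 0 (lower half-plane, clockwise contour ⇒ F(ω) = -2πi·ΣRes):
  Res_{z = - 6 i} g(z) = \frac{i \left(1 - 6 \omega\right) e^{- 6 \omega}}{12} (pole of order 2)
  F(ω) = -2πi·ΣRes = \frac{\pi \left(1 - 6 \omega\right) e^{- 6 \omega}}{6}

Case ω < 0 (upper half-plane, counterclockwise contour ⇒ F(ω) = +2πi·ΣRes):
  Res_{z = 6 i} g(z) = \frac{i \left(- 6 \omega - 1\right) e^{6 \omega}}{12} (pole of order 2)
  F(ω) = 2πi·ΣRes = \frac{\pi \left(6 \omega + 1\right) e^{6 \omega}}{6}

Both cases combine into a single formula in |ω|:

F(ω) = \frac{\pi \left(1 - 6 \left|{\omega}\right|\right) e^{- 6 \left|{\omega}\right|}}{6}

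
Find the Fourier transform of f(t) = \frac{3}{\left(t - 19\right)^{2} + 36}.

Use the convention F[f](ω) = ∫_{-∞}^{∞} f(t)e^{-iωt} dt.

F(ω) = \frac{\pi e^{- 19 i \omega - 6 \left|{\omega}\right|}}{2}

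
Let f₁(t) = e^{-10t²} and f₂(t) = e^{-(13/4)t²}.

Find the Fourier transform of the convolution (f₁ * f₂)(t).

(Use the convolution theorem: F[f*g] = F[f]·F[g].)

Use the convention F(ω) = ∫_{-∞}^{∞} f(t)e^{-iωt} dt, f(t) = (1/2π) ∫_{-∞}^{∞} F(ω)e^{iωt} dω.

F[f₁*f₂](ω) = \frac{\sqrt{130} \pi e^{- \frac{53 \omega^{2}}{520}}}{65}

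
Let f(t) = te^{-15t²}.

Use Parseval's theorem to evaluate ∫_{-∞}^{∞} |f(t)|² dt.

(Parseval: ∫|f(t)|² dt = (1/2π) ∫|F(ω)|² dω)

∫|f(t)|² dt = \frac{\sqrt{30} \sqrt{\pi}}{1800}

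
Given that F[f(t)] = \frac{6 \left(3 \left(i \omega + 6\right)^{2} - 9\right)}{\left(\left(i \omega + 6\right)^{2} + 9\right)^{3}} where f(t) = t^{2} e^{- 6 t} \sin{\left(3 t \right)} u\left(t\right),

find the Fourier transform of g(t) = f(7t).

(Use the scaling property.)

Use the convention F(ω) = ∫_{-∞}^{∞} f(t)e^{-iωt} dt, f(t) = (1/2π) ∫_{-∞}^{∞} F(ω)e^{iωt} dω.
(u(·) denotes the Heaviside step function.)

F[g](ω) = \frac{6174 \left(\left(i \omega + 42\right)^{2} - 147\right)}{\left(\left(i \omega + 42\right)^{2} + 441\right)^{3}}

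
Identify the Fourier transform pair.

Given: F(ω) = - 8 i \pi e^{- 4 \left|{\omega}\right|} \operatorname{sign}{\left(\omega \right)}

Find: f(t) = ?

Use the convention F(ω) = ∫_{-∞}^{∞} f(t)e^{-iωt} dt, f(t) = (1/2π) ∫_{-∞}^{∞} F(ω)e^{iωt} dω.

f(t) = \frac{8 t}{t^{2} + 16}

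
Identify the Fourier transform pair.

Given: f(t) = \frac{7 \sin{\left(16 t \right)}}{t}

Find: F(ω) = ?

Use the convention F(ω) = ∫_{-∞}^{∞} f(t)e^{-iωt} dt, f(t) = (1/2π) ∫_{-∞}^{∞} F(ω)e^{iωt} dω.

F(ω) = \begin{cases} 7 \pi & \text{for}\: \omega > -16 \wedge \omega < 16 \\0 & \text{otherwise} \end{cases}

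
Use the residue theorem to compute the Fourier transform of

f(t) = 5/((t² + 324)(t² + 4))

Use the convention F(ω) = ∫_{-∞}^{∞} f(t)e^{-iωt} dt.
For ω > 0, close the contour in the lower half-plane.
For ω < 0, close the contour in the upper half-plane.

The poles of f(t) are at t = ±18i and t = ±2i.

Let g(z) = f(z)e^{-iωz}; for large |z| the factor e^{-iωz} decays in the lower half-plane when ω > 0 and in the upper half-plane when ω < 0.

Case ω > 0 (lower half-plane, clockwise contour ⇒ F(ω) = -2πi·ΣRes):
  Res_{z = - 18 i} g(z) = - \frac{i e^{- 18 \omega}}{2304}
  Res_{z = - 2 i} g(z) = \frac{i e^{- 2 \omega}}{256}
  F(ω) = -2πi·ΣRes = \frac{\pi \left(9 e^{16 \omega} - 1\right) e^{- 18 \omega}}{1152}

Case ω < 0 (upper half-plane, counterclockwise contour ⇒ F(ω) = +2πi·ΣRes):
  Res_{z = 18 i} g(z) = \frac{i e^{18 \omega}}{2304}
  Res_{z = 2 i} g(z) = - \frac{i e^{2 \omega}}{256}
  F(ω) = 2πi·ΣRes = \frac{\pi \left(9 - e^{16 \omega}\right) e^{2 \omega}}{1152}

Both cases combine into a single formula in |ω|:

F(ω) = \frac{\pi \left(9 e^{16 \left|{\omega}\right|} - 1\right) e^{- 18 \left|{\omega}\right|}}{1152}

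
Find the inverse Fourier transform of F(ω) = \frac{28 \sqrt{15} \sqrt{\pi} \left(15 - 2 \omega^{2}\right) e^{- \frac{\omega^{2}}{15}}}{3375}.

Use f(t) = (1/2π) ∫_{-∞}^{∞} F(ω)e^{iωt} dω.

f(t) = 7 t^{2} e^{- \frac{15 t^{2}}{4}}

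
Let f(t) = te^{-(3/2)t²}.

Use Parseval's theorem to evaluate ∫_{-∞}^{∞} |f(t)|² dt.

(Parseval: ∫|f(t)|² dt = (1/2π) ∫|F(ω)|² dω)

∫|f(t)|² dt = \frac{\sqrt{3} \sqrt{\pi}}{18}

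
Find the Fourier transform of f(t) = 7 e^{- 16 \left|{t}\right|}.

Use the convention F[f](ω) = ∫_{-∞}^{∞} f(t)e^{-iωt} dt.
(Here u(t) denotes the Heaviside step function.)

F(ω) = \frac{224}{\omega^{2} + 256}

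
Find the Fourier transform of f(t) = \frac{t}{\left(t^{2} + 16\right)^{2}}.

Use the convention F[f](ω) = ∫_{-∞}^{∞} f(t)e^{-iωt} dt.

F(ω) = - \frac{i \pi \omega e^{- 4 \left|{\omega}\right|}}{8}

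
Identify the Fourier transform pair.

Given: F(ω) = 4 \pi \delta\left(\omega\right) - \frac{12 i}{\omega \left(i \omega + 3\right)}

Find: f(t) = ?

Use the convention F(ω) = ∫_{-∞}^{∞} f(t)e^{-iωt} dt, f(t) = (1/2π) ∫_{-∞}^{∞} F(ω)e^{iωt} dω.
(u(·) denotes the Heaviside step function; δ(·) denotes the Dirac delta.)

f(t) = 4 \left(1 - e^{- 3 t}\right) u\left(t\right)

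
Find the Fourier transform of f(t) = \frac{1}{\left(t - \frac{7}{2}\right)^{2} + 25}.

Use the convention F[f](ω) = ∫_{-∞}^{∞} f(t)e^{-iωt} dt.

F(ω) = \frac{\pi e^{- \frac{7 i \omega}{2} - 5 \left|{\omega}\right|}}{5}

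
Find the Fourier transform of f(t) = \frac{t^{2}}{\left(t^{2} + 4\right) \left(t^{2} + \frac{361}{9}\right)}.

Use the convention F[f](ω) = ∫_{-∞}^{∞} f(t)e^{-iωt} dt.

F(ω) = - \frac{18 \pi e^{- 2 \left|{\omega}\right|}}{325} + \frac{57 \pi e^{- \frac{19 \left|{\omega}\right|}{3}}}{325}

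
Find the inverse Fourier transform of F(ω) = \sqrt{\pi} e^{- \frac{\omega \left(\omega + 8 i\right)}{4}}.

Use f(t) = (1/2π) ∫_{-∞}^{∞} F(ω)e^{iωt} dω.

f(t) = e^{- \left(t - 2\right)^{2}}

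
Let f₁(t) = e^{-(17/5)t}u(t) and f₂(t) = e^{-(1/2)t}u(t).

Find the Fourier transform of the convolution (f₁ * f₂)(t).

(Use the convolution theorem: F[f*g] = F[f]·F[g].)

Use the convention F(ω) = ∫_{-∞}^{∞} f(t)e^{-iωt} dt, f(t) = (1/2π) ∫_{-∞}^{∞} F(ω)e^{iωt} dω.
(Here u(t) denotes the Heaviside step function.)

F[f₁*f₂](ω) = \frac{10}{- 10 \omega^{2} + 39 i \omega + 17}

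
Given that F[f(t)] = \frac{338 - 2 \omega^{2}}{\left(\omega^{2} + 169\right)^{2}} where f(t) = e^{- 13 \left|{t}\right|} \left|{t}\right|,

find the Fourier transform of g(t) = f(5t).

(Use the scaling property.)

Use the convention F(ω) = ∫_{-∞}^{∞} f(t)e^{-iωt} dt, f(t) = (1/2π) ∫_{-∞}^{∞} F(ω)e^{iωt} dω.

F[g](ω) = \frac{10 \left(4225 - \omega^{2}\right)}{\left(\omega^{2} + 4225\right)^{2}}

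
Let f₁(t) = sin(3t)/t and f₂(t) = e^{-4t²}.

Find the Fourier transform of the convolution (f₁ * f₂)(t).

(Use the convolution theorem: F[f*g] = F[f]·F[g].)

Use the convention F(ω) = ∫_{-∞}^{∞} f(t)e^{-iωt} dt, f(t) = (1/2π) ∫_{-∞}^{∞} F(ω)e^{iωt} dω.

F[f₁*f₂](ω) = \begin{cases} \frac{\pi^{\frac{3}{2}} e^{- \frac{\omega^{2}}{16}}}{2} & \text{for}\: \omega > -3 \wedge \omega < 3 \\0 & \text{otherwise} \end{cases}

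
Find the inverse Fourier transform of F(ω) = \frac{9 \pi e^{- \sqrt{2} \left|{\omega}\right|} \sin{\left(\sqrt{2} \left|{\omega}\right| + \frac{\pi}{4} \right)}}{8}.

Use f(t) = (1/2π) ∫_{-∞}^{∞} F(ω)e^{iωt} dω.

f(t) = \frac{9}{t^{4} + 16}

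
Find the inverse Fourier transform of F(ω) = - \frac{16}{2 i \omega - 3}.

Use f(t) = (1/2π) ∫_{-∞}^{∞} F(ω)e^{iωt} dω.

f(t) = 8 e^{\frac{3 t}{2}} u\left(- t\right)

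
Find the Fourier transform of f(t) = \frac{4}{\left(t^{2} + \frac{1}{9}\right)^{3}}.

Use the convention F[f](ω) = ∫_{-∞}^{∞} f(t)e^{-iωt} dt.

F(ω) = \frac{27 \pi \left(\omega^{2} + 9 \left|{\omega}\right| + 27\right) e^{- \frac{\left|{\omega}\right|}{3}}}{2}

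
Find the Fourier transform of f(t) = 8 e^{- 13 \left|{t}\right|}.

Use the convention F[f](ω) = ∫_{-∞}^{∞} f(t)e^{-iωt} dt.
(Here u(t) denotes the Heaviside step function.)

F(ω) = \frac{208}{\omega^{2} + 169}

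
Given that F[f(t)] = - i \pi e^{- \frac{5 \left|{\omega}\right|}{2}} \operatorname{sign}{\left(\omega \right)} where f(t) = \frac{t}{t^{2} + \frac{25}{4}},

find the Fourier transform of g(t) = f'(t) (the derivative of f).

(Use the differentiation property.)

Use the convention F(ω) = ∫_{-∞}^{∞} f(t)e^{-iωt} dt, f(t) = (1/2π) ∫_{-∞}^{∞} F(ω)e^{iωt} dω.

F[g](ω) = \pi \omega e^{- \frac{5 \left|{\omega}\right|}{2}} \operatorname{sign}{\left(\omega \right)}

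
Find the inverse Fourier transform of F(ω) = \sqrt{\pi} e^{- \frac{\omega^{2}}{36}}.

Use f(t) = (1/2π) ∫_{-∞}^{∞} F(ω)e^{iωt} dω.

f(t) = 3 e^{- 9 t^{2}}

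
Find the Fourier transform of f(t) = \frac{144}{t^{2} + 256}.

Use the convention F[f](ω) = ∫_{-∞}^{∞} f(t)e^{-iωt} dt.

F(ω) = 9 \pi e^{- 16 \left|{\omega}\right|}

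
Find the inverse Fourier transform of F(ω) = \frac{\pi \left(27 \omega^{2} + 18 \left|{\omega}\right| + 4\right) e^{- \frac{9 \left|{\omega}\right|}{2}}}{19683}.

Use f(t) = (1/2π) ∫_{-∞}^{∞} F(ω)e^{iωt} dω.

f(t) = \frac{1}{\left(t^{2} + \frac{81}{4}\right)^{3}}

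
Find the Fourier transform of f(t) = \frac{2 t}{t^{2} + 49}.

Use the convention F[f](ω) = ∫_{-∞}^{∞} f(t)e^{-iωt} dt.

F(ω) = - 2 i \pi e^{- 7 \left|{\omega}\right|} \operatorname{sign}{\left(\omega \right)}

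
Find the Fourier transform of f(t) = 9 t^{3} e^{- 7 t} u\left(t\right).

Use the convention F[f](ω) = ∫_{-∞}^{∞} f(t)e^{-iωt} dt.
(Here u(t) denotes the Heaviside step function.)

F(ω) = \frac{54}{\left(i \omega + 7\right)^{4}}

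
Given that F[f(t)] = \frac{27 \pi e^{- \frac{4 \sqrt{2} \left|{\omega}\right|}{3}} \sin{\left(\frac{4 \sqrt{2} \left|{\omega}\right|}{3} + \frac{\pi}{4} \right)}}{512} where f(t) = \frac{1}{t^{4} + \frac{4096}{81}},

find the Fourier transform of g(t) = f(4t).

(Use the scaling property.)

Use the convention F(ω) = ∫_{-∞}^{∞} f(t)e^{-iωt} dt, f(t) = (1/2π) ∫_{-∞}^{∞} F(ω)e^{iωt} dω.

F[g](ω) = \frac{27 \pi e^{- \frac{\sqrt{2} \left|{\omega}\right|}{3}} \sin{\left(\frac{\sqrt{2} \left|{\omega}\right|}{3} + \frac{\pi}{4} \right)}}{2048}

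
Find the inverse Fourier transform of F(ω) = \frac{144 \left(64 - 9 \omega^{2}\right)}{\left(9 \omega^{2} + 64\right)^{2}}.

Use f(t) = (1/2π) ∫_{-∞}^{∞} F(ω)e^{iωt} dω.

f(t) = 8 e^{- \frac{8 \left|{t}\right|}{3}} \left|{t}\right|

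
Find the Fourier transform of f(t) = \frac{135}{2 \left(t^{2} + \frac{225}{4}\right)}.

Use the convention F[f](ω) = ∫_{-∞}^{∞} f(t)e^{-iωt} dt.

F(ω) = 9 \pi e^{- \frac{15 \left|{\omega}\right|}{2}}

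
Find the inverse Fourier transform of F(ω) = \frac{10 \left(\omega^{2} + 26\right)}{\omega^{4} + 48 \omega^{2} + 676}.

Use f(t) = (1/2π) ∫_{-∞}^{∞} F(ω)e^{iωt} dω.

f(t) = e^{- 5 \left|{t}\right|} \cos{\left(\left|{t}\right| \right)}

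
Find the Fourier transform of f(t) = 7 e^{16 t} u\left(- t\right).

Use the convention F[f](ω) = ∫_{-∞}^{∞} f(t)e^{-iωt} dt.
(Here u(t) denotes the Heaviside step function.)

F(ω) = - \frac{7}{i \omega - 16}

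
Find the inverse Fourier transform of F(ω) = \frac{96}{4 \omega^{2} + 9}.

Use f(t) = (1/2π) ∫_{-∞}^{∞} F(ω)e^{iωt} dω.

f(t) = 8 e^{- \frac{3 \left|{t}\right|}{2}}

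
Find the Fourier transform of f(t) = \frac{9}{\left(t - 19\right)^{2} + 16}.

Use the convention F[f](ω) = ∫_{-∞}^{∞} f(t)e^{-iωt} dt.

F(ω) = \frac{9 \pi e^{- 19 i \omega - 4 \left|{\omega}\right|}}{4}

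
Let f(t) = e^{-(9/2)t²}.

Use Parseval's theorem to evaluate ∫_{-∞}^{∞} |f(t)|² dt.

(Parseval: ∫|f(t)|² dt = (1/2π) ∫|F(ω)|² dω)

∫|f(t)|² dt = \frac{\sqrt{\pi}}{3}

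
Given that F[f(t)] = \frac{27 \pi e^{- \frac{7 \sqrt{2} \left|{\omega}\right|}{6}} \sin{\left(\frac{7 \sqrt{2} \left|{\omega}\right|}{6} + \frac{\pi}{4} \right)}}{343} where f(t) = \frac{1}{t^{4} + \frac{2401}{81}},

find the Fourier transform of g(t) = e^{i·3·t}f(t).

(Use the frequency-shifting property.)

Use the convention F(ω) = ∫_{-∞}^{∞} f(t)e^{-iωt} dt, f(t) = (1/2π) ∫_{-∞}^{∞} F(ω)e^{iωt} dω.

F[g](ω) = \frac{27 \pi e^{- \frac{7 \sqrt{2} \left|{\omega - 3}\right|}{6}} \sin{\left(\frac{7 \sqrt{2} \left|{\omega - 3}\right|}{6} + \frac{\pi}{4} \right)}}{343}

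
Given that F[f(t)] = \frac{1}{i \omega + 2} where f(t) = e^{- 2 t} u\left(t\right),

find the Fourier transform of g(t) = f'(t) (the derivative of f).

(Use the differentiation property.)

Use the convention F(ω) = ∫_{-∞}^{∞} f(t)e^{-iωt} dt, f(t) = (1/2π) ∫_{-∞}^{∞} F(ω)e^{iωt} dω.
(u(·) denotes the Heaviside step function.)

F[g](ω) = \frac{\omega}{\omega - 2 i}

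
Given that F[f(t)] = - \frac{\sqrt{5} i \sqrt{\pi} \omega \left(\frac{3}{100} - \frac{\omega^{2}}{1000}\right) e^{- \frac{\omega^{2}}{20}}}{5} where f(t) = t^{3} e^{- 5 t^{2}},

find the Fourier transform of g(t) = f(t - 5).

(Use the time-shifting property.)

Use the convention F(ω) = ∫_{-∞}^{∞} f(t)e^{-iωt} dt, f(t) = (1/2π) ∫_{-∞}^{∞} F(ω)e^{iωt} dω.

F[g](ω) = \frac{\sqrt{5} i \sqrt{\pi} \omega \left(\omega^{2} - 30\right) e^{- \frac{\omega \left(\omega + 100 i\right)}{20}}}{5000}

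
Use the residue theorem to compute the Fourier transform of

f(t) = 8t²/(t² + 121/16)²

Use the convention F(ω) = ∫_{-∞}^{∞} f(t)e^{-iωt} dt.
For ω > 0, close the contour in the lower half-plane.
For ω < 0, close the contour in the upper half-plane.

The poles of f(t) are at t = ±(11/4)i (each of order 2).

Let g(z) = f(z)e^{-iωz}; for large |z| the factor e^{-iωz} decays in the lower half-plane when ω > 0 and in the upper half-plane when ω < 0.

Case ω > 0 (lower half-plane, clockwise contour ⇒ F(ω) = -2πi·ΣRes):
  Res_{z = - \frac{11 i}{4}} g(z) = i \left(\frac{8}{11} - 2 \omega\right) e^{- \frac{11 \omega}{4}} (pole of order 2)
  F(ω) = -2πi·ΣRes = \frac{4 \pi \left(4 - 11 \omega\right) e^{- \frac{11 \omega}{4}}}{11}

Case ω < 0 (upper half-plane, counterclockwise contour ⇒ F(ω) = +2πi·ΣRes):
  Res_{z = \frac{11 i}{4}} g(z) = i \left(- 2 \omega - \frac{8}{11}\right) e^{\frac{11 \omega}{4}} (pole of order 2)
  F(ω) = 2πi·ΣRes = \frac{4 \pi \left(11 \omega + 4\right) e^{\frac{11 \omega}{4}}}{11}

Both cases combine into a single formula in |ω|:

F(ω) = \frac{4 \pi \left(4 - 11 \left|{\omega}\right|\right) e^{- \frac{11 \left|{\omega}\right|}{4}}}{11}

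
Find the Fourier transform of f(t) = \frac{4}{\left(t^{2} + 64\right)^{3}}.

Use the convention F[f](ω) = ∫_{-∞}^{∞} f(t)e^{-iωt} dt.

F(ω) = \frac{\pi \left(64 \omega^{2} + 24 \left|{\omega}\right| + 3\right) e^{- 8 \left|{\omega}\right|}}{65536}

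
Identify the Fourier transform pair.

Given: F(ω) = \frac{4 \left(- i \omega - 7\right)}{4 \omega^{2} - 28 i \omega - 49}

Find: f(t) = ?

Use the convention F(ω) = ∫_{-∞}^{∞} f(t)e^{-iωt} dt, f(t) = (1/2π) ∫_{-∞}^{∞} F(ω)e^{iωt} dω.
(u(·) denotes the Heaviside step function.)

f(t) = \left(\frac{7 t}{2} + 1\right) e^{- \frac{7 t}{2}} u\left(t\right)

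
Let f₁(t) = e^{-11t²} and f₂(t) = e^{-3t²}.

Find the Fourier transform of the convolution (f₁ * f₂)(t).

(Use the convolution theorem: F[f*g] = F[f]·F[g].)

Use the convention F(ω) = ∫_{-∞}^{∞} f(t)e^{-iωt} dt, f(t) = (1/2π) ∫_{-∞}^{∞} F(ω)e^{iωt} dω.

F[f₁*f₂](ω) = \frac{\sqrt{33} \pi e^{- \frac{7 \omega^{2}}{66}}}{33}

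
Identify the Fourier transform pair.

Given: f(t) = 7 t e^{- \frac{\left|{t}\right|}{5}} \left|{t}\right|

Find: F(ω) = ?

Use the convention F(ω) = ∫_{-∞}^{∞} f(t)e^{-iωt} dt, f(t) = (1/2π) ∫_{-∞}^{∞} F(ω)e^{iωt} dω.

F(ω) = \frac{17500 i \omega \left(25 \omega^{2} - 3\right)}{\left(25 \omega^{2} + 1\right)^{3}}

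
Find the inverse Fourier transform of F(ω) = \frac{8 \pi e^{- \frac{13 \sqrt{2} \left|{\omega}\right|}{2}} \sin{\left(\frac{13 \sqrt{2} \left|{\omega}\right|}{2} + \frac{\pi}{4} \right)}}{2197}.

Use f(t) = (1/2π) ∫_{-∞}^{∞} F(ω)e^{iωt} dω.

f(t) = \frac{8}{t^{4} + 28561}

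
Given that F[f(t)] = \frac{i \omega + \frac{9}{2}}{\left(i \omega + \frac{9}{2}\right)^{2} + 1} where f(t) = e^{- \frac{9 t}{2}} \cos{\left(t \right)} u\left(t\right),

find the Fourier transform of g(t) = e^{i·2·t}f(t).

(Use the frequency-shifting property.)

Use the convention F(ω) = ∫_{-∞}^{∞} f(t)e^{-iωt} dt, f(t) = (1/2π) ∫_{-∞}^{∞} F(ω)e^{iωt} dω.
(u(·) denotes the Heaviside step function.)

F[g](ω) = \frac{2 \left(2 i \left(\omega - 2\right) + 9\right)}{\left(2 i \left(\omega - 2\right) + 9\right)^{2} + 4}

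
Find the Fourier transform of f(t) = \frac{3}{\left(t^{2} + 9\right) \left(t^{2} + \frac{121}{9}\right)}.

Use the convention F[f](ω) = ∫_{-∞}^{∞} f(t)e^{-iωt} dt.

F(ω) = \frac{9 \pi e^{- 3 \left|{\omega}\right|}}{40} - \frac{81 \pi e^{- \frac{11 \left|{\omega}\right|}{3}}}{440}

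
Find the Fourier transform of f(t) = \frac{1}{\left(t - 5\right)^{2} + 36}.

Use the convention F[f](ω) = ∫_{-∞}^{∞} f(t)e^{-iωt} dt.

F(ω) = \frac{\pi e^{- 5 i \omega - 6 \left|{\omega}\right|}}{6}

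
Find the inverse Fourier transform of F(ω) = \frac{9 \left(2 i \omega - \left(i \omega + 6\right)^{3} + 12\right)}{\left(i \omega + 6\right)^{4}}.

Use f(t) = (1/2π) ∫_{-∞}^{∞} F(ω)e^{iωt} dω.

f(t) = 9 \left(t^{2} - 1\right) e^{- 6 t} u\left(t\right)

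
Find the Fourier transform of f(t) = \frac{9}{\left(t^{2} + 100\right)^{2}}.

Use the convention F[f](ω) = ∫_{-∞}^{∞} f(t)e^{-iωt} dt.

F(ω) = \frac{9 \pi \left(10 \left|{\omega}\right| + 1\right) e^{- 10 \left|{\omega}\right|}}{2000}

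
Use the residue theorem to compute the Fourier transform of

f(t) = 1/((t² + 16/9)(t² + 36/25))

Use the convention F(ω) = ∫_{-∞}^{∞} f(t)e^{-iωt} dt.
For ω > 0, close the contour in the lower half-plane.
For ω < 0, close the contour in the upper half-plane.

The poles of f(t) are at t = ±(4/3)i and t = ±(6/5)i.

Let g(z) = f(z)e^{-iωz}; for large |z| the factor e^{-iωz} decays in the lower half-plane when ω > 0 and in the upper half-plane when ω < 0.

Case ω > 0 (lower half-plane, clockwise contour ⇒ F(ω) = -2πi·ΣRes):
  Res_{z = - \frac{4 i}{3}} g(z) = - \frac{675 i e^{- \frac{4 \omega}{3}}}{608}
  Res_{z = - \frac{6 i}{5}} g(z) = \frac{375 i e^{- \frac{6 \omega}{5}}}{304}
  F(ω) = -2πi·ΣRes = - \frac{675 \pi e^{- \frac{4 \omega}{3}}}{304} + \frac{375 \pi e^{- \frac{6 \omega}{5}}}{152}

Case ω < 0 (upper half-plane, counterclockwise contour ⇒ F(ω) = +2πi·ΣRes):
  Res_{z = \frac{4 i}{3}} g(z) = \frac{675 i e^{\frac{4 \omega}{3}}}{608}
  Res_{z = \frac{6 i}{5}} g(z) = - \frac{375 i e^{\frac{6 \omega}{5}}}{304}
  F(ω) = 2πi·ΣRes = \frac{75 \pi \left(10 e^{\frac{6 \omega}{5}} - 9 e^{\frac{4 \omega}{3}}\right)}{304}

Both cases combine into a single formula in |ω|:

F(ω) = - \frac{675 \pi e^{- \frac{4 \left|{\omega}\right|}{3}}}{304} + \frac{375 \pi e^{- \frac{6 \left|{\omega}\right|}{5}}}{152}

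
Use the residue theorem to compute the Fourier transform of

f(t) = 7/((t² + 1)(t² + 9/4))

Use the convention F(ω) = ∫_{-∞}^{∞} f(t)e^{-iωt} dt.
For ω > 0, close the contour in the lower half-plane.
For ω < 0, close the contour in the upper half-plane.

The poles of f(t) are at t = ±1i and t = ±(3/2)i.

Let g(z) = f(z)e^{-iωz}; for large |z| the factor e^{-iωz} decays in the lower half-plane when ω > 0 and in the upper half-plane when ω < 0.

Case ω > 0 (lower half-plane, clockwise contour ⇒ F(ω) = -2πi·ΣRes):
  Res_{z = - i} g(z) = \frac{14 i e^{- \omega}}{5}
  Res_{z = - \frac{3 i}{2}} g(z) = - \frac{28 i e^{- \frac{3 \omega}{2}}}{15}
  F(ω) = -2πi·ΣRes = \frac{28 \pi e^{- \omega}}{5} - \frac{56 \pi e^{- \frac{3 \omega}{2}}}{15}

Case ω < 0 (upper half-plane, counterclockwise contour ⇒ F(ω) = +2πi·ΣRes):
  Res_{z = i} g(z) = - \frac{14 i e^{\omega}}{5}
  Res_{z = \frac{3 i}{2}} g(z) = \frac{28 i e^{\frac{3 \omega}{2}}}{15}
  F(ω) = 2πi·ΣRes = \frac{28 \pi \left(- 2 e^{\frac{3 \omega}{2}} + 3 e^{\omega}\right)}{15}

Both cases combine into a single formula in |ω|:

F(ω) = \frac{28 \pi e^{- \left|{\omega}\right|}}{5} - \frac{56 \pi e^{- \frac{3 \left|{\omega}\right|}{2}}}{15}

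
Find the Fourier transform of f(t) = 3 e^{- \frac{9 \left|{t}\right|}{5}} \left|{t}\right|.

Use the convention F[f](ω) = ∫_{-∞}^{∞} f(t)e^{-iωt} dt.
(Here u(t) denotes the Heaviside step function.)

F(ω) = \frac{150 \left(81 - 25 \omega^{2}\right)}{\left(25 \omega^{2} + 81\right)^{2}}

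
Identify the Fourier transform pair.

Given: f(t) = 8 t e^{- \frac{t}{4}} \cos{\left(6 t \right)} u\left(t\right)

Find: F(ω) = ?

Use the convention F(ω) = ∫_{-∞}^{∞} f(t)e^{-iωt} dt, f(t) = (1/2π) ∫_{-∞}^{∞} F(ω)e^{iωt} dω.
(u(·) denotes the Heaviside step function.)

F(ω) = \frac{128 \left(\left(4 i \omega + 1\right)^{2} - 576\right)}{\left(\left(4 i \omega + 1\right)^{2} + 576\right)^{2}}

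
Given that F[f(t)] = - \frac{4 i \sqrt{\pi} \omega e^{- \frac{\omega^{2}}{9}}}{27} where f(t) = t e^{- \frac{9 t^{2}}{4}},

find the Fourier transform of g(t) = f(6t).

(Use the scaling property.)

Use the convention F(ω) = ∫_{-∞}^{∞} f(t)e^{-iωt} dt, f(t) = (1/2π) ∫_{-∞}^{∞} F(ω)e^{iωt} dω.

F[g](ω) = - \frac{i \sqrt{\pi} \omega e^{- \frac{\omega^{2}}{324}}}{243}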